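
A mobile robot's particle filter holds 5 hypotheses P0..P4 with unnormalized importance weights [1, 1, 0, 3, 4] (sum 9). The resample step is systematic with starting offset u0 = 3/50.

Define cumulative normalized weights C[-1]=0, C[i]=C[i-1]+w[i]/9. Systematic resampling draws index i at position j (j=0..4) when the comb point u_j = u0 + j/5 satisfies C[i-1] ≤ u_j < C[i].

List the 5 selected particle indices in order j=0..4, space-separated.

0 3 3 4 4

C = [1/9, 2/9, 2/9, 5/9, 1]
j=0: u_0=3/50 ∈ [0, 1/9) → index 0
j=1: u_1=13/50 ∈ [2/9, 5/9) → index 3
j=2: u_2=23/50 ∈ [2/9, 5/9) → index 3
j=3: u_3=33/50 ∈ [5/9, 1) → index 4
j=4: u_4=43/50 ∈ [5/9, 1) → index 4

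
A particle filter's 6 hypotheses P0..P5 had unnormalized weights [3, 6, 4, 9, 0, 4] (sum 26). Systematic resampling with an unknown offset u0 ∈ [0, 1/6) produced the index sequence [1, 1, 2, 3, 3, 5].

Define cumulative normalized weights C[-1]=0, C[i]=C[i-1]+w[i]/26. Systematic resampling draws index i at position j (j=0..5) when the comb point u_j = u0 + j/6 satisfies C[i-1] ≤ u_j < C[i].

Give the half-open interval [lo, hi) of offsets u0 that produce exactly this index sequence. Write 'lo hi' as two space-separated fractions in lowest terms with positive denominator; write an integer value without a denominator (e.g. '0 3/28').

C = [3/26, 9/26, 1/2, 11/13, 11/13, 1]
j=0 picked index 1: u0 ∈ [3/26, 9/26)
j=1 picked index 1: u0 ∈ [-2/39, 7/39)
j=2 picked index 2: u0 ∈ [1/78, 1/6)
j=3 picked index 3: u0 ∈ [0, 9/26)
j=4 picked index 3: u0 ∈ [-1/6, 7/39)
j=5 picked index 5: u0 ∈ [1/78, 1/6)
intersection: [3/26, 1/6)

3/26 1/6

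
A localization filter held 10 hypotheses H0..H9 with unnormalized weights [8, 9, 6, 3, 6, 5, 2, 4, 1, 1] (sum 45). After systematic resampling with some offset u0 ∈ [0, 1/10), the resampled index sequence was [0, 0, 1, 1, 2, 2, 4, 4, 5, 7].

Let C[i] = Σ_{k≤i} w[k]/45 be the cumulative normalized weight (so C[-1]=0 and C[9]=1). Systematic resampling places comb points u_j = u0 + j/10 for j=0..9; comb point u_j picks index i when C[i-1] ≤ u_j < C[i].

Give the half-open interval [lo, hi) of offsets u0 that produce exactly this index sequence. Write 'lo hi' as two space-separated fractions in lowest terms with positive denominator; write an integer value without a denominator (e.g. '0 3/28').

0 1/90

C = [8/45, 17/45, 23/45, 26/45, 32/45, 37/45, 13/15, 43/45, 44/45, 1]
j=0 picked index 0: u0 ∈ [0, 8/45)
j=1 picked index 0: u0 ∈ [-1/10, 7/90)
j=2 picked index 1: u0 ∈ [-1/45, 8/45)
j=3 picked index 1: u0 ∈ [-11/90, 7/90)
j=4 picked index 2: u0 ∈ [-1/45, 1/9)
j=5 picked index 2: u0 ∈ [-11/90, 1/90)
j=6 picked index 4: u0 ∈ [-1/45, 1/9)
j=7 picked index 4: u0 ∈ [-11/90, 1/90)
j=8 picked index 5: u0 ∈ [-4/45, 1/45)
j=9 picked index 7: u0 ∈ [-1/30, 1/18)
intersection: [0, 1/90)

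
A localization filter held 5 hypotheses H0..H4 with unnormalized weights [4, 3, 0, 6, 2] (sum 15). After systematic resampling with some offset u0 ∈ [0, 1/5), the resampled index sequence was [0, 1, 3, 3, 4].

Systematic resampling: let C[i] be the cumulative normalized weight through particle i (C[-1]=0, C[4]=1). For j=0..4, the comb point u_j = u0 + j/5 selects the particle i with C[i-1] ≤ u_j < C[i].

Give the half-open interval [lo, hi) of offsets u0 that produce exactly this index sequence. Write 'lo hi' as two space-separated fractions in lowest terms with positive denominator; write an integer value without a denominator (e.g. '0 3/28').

1/15 1/5

C = [4/15, 7/15, 7/15, 13/15, 1]
j=0 picked index 0: u0 ∈ [0, 4/15)
j=1 picked index 1: u0 ∈ [1/15, 4/15)
j=2 picked index 3: u0 ∈ [1/15, 7/15)
j=3 picked index 3: u0 ∈ [-2/15, 4/15)
j=4 picked index 4: u0 ∈ [1/15, 1/5)
intersection: [1/15, 1/5)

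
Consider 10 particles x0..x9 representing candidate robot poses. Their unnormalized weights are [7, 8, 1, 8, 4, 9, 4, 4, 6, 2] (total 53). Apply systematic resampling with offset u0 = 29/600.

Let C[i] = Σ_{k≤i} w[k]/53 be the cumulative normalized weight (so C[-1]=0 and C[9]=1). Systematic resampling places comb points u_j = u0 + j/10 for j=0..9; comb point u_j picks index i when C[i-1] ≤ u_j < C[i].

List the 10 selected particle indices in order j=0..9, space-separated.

0 1 1 3 3 5 5 6 7 8

C = [7/53, 15/53, 16/53, 24/53, 28/53, 37/53, 41/53, 45/53, 51/53, 1]
j=0: u_0=29/600 ∈ [0, 7/53) → index 0
j=1: u_1=89/600 ∈ [7/53, 15/53) → index 1
j=2: u_2=149/600 ∈ [7/53, 15/53) → index 1
j=3: u_3=209/600 ∈ [16/53, 24/53) → index 3
j=4: u_4=269/600 ∈ [16/53, 24/53) → index 3
j=5: u_5=329/600 ∈ [28/53, 37/53) → index 5
j=6: u_6=389/600 ∈ [28/53, 37/53) → index 5
j=7: u_7=449/600 ∈ [37/53, 41/53) → index 6
j=8: u_8=509/600 ∈ [41/53, 45/53) → index 7
j=9: u_9=569/600 ∈ [45/53, 51/53) → index 8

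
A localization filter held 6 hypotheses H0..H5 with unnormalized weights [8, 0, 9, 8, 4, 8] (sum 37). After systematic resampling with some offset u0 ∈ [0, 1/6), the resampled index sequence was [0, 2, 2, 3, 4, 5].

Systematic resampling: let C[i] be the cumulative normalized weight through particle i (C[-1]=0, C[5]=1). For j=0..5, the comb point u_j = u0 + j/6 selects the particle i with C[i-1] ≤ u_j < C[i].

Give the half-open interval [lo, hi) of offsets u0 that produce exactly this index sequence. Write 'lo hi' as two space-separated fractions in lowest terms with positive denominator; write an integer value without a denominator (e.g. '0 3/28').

C = [8/37, 8/37, 17/37, 25/37, 29/37, 1]
j=0 picked index 0: u0 ∈ [0, 8/37)
j=1 picked index 2: u0 ∈ [11/222, 65/222)
j=2 picked index 2: u0 ∈ [-13/111, 14/111)
j=3 picked index 3: u0 ∈ [-3/74, 13/74)
j=4 picked index 4: u0 ∈ [1/111, 13/111)
j=5 picked index 5: u0 ∈ [-11/222, 1/6)
intersection: [11/222, 13/111)

11/222 13/111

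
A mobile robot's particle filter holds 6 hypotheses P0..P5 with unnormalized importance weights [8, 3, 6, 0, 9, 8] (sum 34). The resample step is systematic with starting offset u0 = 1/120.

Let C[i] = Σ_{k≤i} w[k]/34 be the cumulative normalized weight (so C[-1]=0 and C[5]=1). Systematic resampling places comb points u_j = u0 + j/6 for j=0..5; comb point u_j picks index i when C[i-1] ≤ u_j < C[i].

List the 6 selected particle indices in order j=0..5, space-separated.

C = [4/17, 11/34, 1/2, 1/2, 13/17, 1]
j=0: u_0=1/120 ∈ [0, 4/17) → index 0
j=1: u_1=7/40 ∈ [0, 4/17) → index 0
j=2: u_2=41/120 ∈ [11/34, 1/2) → index 2
j=3: u_3=61/120 ∈ [1/2, 13/17) → index 4
j=4: u_4=27/40 ∈ [1/2, 13/17) → index 4
j=5: u_5=101/120 ∈ [13/17, 1) → index 5

0 0 2 4 4 5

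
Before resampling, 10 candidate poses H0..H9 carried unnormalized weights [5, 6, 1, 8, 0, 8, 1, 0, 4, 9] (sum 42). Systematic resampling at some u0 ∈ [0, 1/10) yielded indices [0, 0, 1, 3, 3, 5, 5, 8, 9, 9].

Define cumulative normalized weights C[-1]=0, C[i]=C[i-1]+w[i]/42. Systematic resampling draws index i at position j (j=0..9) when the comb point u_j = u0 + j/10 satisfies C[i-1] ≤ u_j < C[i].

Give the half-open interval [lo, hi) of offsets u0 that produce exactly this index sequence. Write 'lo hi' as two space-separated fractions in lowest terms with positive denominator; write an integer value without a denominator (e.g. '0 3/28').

C = [5/42, 11/42, 2/7, 10/21, 10/21, 2/3, 29/42, 29/42, 11/14, 1]
j=0 picked index 0: u0 ∈ [0, 5/42)
j=1 picked index 0: u0 ∈ [-1/10, 2/105)
j=2 picked index 1: u0 ∈ [-17/210, 13/210)
j=3 picked index 3: u0 ∈ [-1/70, 37/210)
j=4 picked index 3: u0 ∈ [-4/35, 8/105)
j=5 picked index 5: u0 ∈ [-1/42, 1/6)
j=6 picked index 5: u0 ∈ [-13/105, 1/15)
j=7 picked index 8: u0 ∈ [-1/105, 3/35)
j=8 picked index 9: u0 ∈ [-1/70, 1/5)
j=9 picked index 9: u0 ∈ [-4/35, 1/10)
intersection: [0, 2/105)

0 2/105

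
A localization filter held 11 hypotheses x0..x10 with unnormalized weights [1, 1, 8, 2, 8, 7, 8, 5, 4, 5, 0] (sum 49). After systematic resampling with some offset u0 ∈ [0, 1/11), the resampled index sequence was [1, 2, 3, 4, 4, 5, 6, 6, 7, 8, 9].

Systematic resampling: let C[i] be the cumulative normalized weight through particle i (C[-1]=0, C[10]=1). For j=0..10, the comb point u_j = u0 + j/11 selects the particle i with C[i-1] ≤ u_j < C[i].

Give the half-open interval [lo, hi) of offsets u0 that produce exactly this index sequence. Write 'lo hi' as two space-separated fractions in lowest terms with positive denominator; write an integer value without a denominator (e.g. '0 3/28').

C = [1/49, 2/49, 10/49, 12/49, 20/49, 27/49, 5/7, 40/49, 44/49, 1, 1]
j=0 picked index 1: u0 ∈ [1/49, 2/49)
j=1 picked index 2: u0 ∈ [-27/539, 61/539)
j=2 picked index 3: u0 ∈ [12/539, 34/539)
j=3 picked index 4: u0 ∈ [-15/539, 73/539)
j=4 picked index 4: u0 ∈ [-64/539, 24/539)
j=5 picked index 5: u0 ∈ [-25/539, 52/539)
j=6 picked index 6: u0 ∈ [3/539, 13/77)
j=7 picked index 6: u0 ∈ [-46/539, 6/77)
j=8 picked index 7: u0 ∈ [-1/77, 48/539)
j=9 picked index 8: u0 ∈ [-1/539, 43/539)
j=10 picked index 9: u0 ∈ [-6/539, 1/11)
intersection: [12/539, 2/49)

12/539 2/49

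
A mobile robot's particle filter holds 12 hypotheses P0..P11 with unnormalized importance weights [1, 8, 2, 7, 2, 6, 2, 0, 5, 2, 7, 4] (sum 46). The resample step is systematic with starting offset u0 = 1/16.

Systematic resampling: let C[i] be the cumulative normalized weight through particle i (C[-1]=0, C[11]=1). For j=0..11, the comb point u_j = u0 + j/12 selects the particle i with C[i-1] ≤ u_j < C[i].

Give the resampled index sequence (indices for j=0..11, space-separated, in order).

C = [1/46, 9/46, 11/46, 9/23, 10/23, 13/23, 14/23, 14/23, 33/46, 35/46, 21/23, 1]
j=0: u_0=1/16 ∈ [1/46, 9/46) → index 1
j=1: u_1=7/48 ∈ [1/46, 9/46) → index 1
j=2: u_2=11/48 ∈ [9/46, 11/46) → index 2
j=3: u_3=5/16 ∈ [11/46, 9/23) → index 3
j=4: u_4=19/48 ∈ [9/23, 10/23) → index 4
j=5: u_5=23/48 ∈ [10/23, 13/23) → index 5
j=6: u_6=9/16 ∈ [10/23, 13/23) → index 5
j=7: u_7=31/48 ∈ [14/23, 33/46) → index 8
j=8: u_8=35/48 ∈ [33/46, 35/46) → index 9
j=9: u_9=13/16 ∈ [35/46, 21/23) → index 10
j=10: u_10=43/48 ∈ [35/46, 21/23) → index 10
j=11: u_11=47/48 ∈ [21/23, 1) → index 11

1 1 2 3 4 5 5 8 9 10 10 11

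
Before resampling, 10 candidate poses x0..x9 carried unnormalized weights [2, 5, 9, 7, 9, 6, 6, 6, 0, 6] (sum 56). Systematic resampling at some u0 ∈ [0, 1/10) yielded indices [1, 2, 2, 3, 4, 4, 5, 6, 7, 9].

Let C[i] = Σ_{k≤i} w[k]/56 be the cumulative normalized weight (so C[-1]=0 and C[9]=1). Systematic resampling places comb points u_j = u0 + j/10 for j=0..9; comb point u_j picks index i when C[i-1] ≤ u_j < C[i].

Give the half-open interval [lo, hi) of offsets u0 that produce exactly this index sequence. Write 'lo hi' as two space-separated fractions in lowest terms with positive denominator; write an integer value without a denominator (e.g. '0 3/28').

1/28 1/14

C = [1/28, 1/8, 2/7, 23/56, 4/7, 19/28, 11/14, 25/28, 25/28, 1]
j=0 picked index 1: u0 ∈ [1/28, 1/8)
j=1 picked index 2: u0 ∈ [1/40, 13/70)
j=2 picked index 2: u0 ∈ [-3/40, 3/35)
j=3 picked index 3: u0 ∈ [-1/70, 31/280)
j=4 picked index 4: u0 ∈ [3/280, 6/35)
j=5 picked index 4: u0 ∈ [-5/56, 1/14)
j=6 picked index 5: u0 ∈ [-1/35, 11/140)
j=7 picked index 6: u0 ∈ [-3/140, 3/35)
j=8 picked index 7: u0 ∈ [-1/70, 13/140)
j=9 picked index 9: u0 ∈ [-1/140, 1/10)
intersection: [1/28, 1/14)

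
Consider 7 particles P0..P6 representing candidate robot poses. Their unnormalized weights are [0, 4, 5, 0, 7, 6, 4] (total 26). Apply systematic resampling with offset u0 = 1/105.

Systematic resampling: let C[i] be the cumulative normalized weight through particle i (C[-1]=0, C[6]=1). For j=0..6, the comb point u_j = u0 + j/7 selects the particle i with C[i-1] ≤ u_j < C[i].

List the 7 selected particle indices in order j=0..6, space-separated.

1 1 2 4 4 5 6

C = [0, 2/13, 9/26, 9/26, 8/13, 11/13, 1]
j=0: u_0=1/105 ∈ [0, 2/13) → index 1
j=1: u_1=16/105 ∈ [0, 2/13) → index 1
j=2: u_2=31/105 ∈ [2/13, 9/26) → index 2
j=3: u_3=46/105 ∈ [9/26, 8/13) → index 4
j=4: u_4=61/105 ∈ [9/26, 8/13) → index 4
j=5: u_5=76/105 ∈ [8/13, 11/13) → index 5
j=6: u_6=13/15 ∈ [11/13, 1) → index 6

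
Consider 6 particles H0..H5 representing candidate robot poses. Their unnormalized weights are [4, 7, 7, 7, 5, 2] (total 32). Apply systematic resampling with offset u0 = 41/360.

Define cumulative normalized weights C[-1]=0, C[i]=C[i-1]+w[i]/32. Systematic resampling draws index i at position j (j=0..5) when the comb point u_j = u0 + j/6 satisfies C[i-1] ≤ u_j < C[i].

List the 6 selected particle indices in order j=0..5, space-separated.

0 1 2 3 3 5

C = [1/8, 11/32, 9/16, 25/32, 15/16, 1]
j=0: u_0=41/360 ∈ [0, 1/8) → index 0
j=1: u_1=101/360 ∈ [1/8, 11/32) → index 1
j=2: u_2=161/360 ∈ [11/32, 9/16) → index 2
j=3: u_3=221/360 ∈ [9/16, 25/32) → index 3
j=4: u_4=281/360 ∈ [9/16, 25/32) → index 3
j=5: u_5=341/360 ∈ [15/16, 1) → index 5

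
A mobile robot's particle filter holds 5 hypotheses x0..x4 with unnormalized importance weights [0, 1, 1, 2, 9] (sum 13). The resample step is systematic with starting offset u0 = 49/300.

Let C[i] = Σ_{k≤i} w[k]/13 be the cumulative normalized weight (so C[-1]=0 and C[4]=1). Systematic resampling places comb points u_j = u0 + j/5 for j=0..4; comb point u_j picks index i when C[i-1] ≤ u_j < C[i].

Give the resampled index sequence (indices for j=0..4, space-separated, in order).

3 4 4 4 4

C = [0, 1/13, 2/13, 4/13, 1]
j=0: u_0=49/300 ∈ [2/13, 4/13) → index 3
j=1: u_1=109/300 ∈ [4/13, 1) → index 4
j=2: u_2=169/300 ∈ [4/13, 1) → index 4
j=3: u_3=229/300 ∈ [4/13, 1) → index 4
j=4: u_4=289/300 ∈ [4/13, 1) → index 4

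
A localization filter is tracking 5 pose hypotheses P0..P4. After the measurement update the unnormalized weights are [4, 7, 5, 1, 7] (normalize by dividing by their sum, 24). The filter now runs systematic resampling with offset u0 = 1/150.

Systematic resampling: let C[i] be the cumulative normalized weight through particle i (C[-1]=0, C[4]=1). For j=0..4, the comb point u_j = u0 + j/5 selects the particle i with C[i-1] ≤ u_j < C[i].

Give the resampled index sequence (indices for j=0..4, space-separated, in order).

0 1 1 2 4

C = [1/6, 11/24, 2/3, 17/24, 1]
j=0: u_0=1/150 ∈ [0, 1/6) → index 0
j=1: u_1=31/150 ∈ [1/6, 11/24) → index 1
j=2: u_2=61/150 ∈ [1/6, 11/24) → index 1
j=3: u_3=91/150 ∈ [11/24, 2/3) → index 2
j=4: u_4=121/150 ∈ [17/24, 1) → index 4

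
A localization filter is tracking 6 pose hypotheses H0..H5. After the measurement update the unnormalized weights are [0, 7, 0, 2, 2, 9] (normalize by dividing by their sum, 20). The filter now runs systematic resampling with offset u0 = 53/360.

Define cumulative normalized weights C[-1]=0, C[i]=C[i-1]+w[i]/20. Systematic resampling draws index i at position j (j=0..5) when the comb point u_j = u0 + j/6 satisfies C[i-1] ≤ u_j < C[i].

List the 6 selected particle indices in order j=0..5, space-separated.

1 1 4 5 5 5

C = [0, 7/20, 7/20, 9/20, 11/20, 1]
j=0: u_0=53/360 ∈ [0, 7/20) → index 1
j=1: u_1=113/360 ∈ [0, 7/20) → index 1
j=2: u_2=173/360 ∈ [9/20, 11/20) → index 4
j=3: u_3=233/360 ∈ [11/20, 1) → index 5
j=4: u_4=293/360 ∈ [11/20, 1) → index 5
j=5: u_5=353/360 ∈ [11/20, 1) → index 5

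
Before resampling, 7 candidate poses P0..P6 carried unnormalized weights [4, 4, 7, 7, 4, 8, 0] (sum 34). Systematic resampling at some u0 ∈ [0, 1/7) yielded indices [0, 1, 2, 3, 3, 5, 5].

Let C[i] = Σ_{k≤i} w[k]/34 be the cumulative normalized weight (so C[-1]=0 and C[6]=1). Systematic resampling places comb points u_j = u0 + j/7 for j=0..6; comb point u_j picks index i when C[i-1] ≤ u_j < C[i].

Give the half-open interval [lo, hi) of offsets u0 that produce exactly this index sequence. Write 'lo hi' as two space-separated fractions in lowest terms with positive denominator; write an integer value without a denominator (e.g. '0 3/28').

C = [2/17, 4/17, 15/34, 11/17, 13/17, 1, 1]
j=0 picked index 0: u0 ∈ [0, 2/17)
j=1 picked index 1: u0 ∈ [-3/119, 11/119)
j=2 picked index 2: u0 ∈ [-6/119, 37/238)
j=3 picked index 3: u0 ∈ [3/238, 26/119)
j=4 picked index 3: u0 ∈ [-31/238, 9/119)
j=5 picked index 5: u0 ∈ [6/119, 2/7)
j=6 picked index 5: u0 ∈ [-11/119, 1/7)
intersection: [6/119, 9/119)

6/119 9/119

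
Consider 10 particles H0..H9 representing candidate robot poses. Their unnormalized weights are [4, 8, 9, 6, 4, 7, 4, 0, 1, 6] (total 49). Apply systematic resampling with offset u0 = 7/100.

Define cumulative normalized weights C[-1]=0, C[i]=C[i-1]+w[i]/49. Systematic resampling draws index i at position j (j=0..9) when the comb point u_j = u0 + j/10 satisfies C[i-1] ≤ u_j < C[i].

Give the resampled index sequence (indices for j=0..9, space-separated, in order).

0 1 2 2 3 4 5 5 8 9

C = [4/49, 12/49, 3/7, 27/49, 31/49, 38/49, 6/7, 6/7, 43/49, 1]
j=0: u_0=7/100 ∈ [0, 4/49) → index 0
j=1: u_1=17/100 ∈ [4/49, 12/49) → index 1
j=2: u_2=27/100 ∈ [12/49, 3/7) → index 2
j=3: u_3=37/100 ∈ [12/49, 3/7) → index 2
j=4: u_4=47/100 ∈ [3/7, 27/49) → index 3
j=5: u_5=57/100 ∈ [27/49, 31/49) → index 4
j=6: u_6=67/100 ∈ [31/49, 38/49) → index 5
j=7: u_7=77/100 ∈ [31/49, 38/49) → index 5
j=8: u_8=87/100 ∈ [6/7, 43/49) → index 8
j=9: u_9=97/100 ∈ [43/49, 1) → index 9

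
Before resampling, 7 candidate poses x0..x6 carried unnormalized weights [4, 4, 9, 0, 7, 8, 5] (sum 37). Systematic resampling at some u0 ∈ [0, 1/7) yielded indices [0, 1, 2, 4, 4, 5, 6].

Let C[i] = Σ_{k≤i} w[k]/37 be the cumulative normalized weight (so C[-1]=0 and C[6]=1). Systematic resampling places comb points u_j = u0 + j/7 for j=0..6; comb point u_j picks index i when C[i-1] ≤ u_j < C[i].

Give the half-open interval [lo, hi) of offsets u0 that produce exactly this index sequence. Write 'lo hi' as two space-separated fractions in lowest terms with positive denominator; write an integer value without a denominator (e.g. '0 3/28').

8/259 19/259

C = [4/37, 8/37, 17/37, 17/37, 24/37, 32/37, 1]
j=0 picked index 0: u0 ∈ [0, 4/37)
j=1 picked index 1: u0 ∈ [-9/259, 19/259)
j=2 picked index 2: u0 ∈ [-18/259, 45/259)
j=3 picked index 4: u0 ∈ [8/259, 57/259)
j=4 picked index 4: u0 ∈ [-29/259, 20/259)
j=5 picked index 5: u0 ∈ [-17/259, 39/259)
j=6 picked index 6: u0 ∈ [2/259, 1/7)
intersection: [8/259, 19/259)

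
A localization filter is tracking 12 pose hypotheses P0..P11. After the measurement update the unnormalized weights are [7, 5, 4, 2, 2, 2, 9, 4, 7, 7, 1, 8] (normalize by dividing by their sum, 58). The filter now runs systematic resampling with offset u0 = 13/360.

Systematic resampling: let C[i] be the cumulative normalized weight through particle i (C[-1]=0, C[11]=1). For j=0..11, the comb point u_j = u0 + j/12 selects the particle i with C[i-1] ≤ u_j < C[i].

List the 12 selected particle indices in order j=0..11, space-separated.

0 0 1 3 5 6 7 8 8 9 11 11

C = [7/58, 6/29, 8/29, 9/29, 10/29, 11/29, 31/58, 35/58, 21/29, 49/58, 25/29, 1]
j=0: u_0=13/360 ∈ [0, 7/58) → index 0
j=1: u_1=43/360 ∈ [0, 7/58) → index 0
j=2: u_2=73/360 ∈ [7/58, 6/29) → index 1
j=3: u_3=103/360 ∈ [8/29, 9/29) → index 3
j=4: u_4=133/360 ∈ [10/29, 11/29) → index 5
j=5: u_5=163/360 ∈ [11/29, 31/58) → index 6
j=6: u_6=193/360 ∈ [31/58, 35/58) → index 7
j=7: u_7=223/360 ∈ [35/58, 21/29) → index 8
j=8: u_8=253/360 ∈ [35/58, 21/29) → index 8
j=9: u_9=283/360 ∈ [21/29, 49/58) → index 9
j=10: u_10=313/360 ∈ [25/29, 1) → index 11
j=11: u_11=343/360 ∈ [25/29, 1) → index 11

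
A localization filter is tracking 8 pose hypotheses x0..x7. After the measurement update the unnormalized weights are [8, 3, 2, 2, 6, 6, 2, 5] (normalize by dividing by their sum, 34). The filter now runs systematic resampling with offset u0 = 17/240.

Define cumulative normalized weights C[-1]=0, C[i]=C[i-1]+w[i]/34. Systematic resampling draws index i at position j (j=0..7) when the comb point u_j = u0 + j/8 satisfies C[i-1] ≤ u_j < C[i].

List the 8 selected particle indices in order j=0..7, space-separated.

C = [4/17, 11/34, 13/34, 15/34, 21/34, 27/34, 29/34, 1]
j=0: u_0=17/240 ∈ [0, 4/17) → index 0
j=1: u_1=47/240 ∈ [0, 4/17) → index 0
j=2: u_2=77/240 ∈ [4/17, 11/34) → index 1
j=3: u_3=107/240 ∈ [15/34, 21/34) → index 4
j=4: u_4=137/240 ∈ [15/34, 21/34) → index 4
j=5: u_5=167/240 ∈ [21/34, 27/34) → index 5
j=6: u_6=197/240 ∈ [27/34, 29/34) → index 6
j=7: u_7=227/240 ∈ [29/34, 1) → index 7

0 0 1 4 4 5 6 7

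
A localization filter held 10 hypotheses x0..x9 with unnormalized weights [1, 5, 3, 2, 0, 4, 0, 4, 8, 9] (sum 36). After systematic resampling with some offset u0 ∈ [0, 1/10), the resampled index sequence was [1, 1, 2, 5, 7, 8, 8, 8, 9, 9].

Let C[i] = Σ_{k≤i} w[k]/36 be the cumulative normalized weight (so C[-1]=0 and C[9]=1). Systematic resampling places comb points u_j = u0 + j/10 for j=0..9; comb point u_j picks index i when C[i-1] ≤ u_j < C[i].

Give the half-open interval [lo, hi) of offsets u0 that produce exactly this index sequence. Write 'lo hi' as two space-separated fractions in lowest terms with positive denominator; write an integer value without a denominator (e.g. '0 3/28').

C = [1/36, 1/6, 1/4, 11/36, 11/36, 5/12, 5/12, 19/36, 3/4, 1]
j=0 picked index 1: u0 ∈ [1/36, 1/6)
j=1 picked index 1: u0 ∈ [-13/180, 1/15)
j=2 picked index 2: u0 ∈ [-1/30, 1/20)
j=3 picked index 5: u0 ∈ [1/180, 7/60)
j=4 picked index 7: u0 ∈ [1/60, 23/180)
j=5 picked index 8: u0 ∈ [1/36, 1/4)
j=6 picked index 8: u0 ∈ [-13/180, 3/20)
j=7 picked index 8: u0 ∈ [-31/180, 1/20)
j=8 picked index 9: u0 ∈ [-1/20, 1/5)
j=9 picked index 9: u0 ∈ [-3/20, 1/10)
intersection: [1/36, 1/20)

1/36 1/20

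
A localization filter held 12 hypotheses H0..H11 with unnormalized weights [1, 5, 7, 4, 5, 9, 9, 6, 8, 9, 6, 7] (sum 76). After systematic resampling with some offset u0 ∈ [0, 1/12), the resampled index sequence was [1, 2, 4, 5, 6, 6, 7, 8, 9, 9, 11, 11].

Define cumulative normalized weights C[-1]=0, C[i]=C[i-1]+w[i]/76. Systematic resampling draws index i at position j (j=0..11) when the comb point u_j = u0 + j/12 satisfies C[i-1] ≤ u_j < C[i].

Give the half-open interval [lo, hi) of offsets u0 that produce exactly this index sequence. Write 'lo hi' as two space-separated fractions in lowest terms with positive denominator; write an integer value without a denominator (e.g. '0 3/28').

17/228 3/38

C = [1/76, 3/38, 13/76, 17/76, 11/38, 31/76, 10/19, 23/38, 27/38, 63/76, 69/76, 1]
j=0 picked index 1: u0 ∈ [1/76, 3/38)
j=1 picked index 2: u0 ∈ [-1/228, 5/57)
j=2 picked index 4: u0 ∈ [13/228, 7/57)
j=3 picked index 5: u0 ∈ [3/76, 3/19)
j=4 picked index 6: u0 ∈ [17/228, 11/57)
j=5 picked index 6: u0 ∈ [-1/114, 25/228)
j=6 picked index 7: u0 ∈ [1/38, 2/19)
j=7 picked index 8: u0 ∈ [5/228, 29/228)
j=8 picked index 9: u0 ∈ [5/114, 37/228)
j=9 picked index 9: u0 ∈ [-3/76, 3/38)
j=10 picked index 11: u0 ∈ [17/228, 1/6)
j=11 picked index 11: u0 ∈ [-1/114, 1/12)
intersection: [17/228, 3/38)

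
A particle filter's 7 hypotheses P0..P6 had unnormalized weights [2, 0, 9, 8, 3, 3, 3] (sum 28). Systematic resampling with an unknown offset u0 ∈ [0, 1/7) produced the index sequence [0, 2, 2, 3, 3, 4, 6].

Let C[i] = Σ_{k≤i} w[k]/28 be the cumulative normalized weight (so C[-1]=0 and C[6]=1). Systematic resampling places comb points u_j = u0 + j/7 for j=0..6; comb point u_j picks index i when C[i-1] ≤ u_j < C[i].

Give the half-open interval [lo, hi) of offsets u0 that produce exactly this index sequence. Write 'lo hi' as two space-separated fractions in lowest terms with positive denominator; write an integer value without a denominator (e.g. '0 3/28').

C = [1/14, 1/14, 11/28, 19/28, 11/14, 25/28, 1]
j=0 picked index 0: u0 ∈ [0, 1/14)
j=1 picked index 2: u0 ∈ [-1/14, 1/4)
j=2 picked index 2: u0 ∈ [-3/14, 3/28)
j=3 picked index 3: u0 ∈ [-1/28, 1/4)
j=4 picked index 3: u0 ∈ [-5/28, 3/28)
j=5 picked index 4: u0 ∈ [-1/28, 1/14)
j=6 picked index 6: u0 ∈ [1/28, 1/7)
intersection: [1/28, 1/14)

1/28 1/14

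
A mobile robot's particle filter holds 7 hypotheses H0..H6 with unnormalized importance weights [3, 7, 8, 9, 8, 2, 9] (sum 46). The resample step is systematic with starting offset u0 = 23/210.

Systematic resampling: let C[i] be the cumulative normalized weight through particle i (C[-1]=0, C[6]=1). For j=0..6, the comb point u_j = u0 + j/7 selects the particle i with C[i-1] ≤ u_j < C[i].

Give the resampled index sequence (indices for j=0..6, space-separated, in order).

1 2 3 3 4 6 6

C = [3/46, 5/23, 9/23, 27/46, 35/46, 37/46, 1]
j=0: u_0=23/210 ∈ [3/46, 5/23) → index 1
j=1: u_1=53/210 ∈ [5/23, 9/23) → index 2
j=2: u_2=83/210 ∈ [9/23, 27/46) → index 3
j=3: u_3=113/210 ∈ [9/23, 27/46) → index 3
j=4: u_4=143/210 ∈ [27/46, 35/46) → index 4
j=5: u_5=173/210 ∈ [37/46, 1) → index 6
j=6: u_6=29/30 ∈ [37/46, 1) → index 6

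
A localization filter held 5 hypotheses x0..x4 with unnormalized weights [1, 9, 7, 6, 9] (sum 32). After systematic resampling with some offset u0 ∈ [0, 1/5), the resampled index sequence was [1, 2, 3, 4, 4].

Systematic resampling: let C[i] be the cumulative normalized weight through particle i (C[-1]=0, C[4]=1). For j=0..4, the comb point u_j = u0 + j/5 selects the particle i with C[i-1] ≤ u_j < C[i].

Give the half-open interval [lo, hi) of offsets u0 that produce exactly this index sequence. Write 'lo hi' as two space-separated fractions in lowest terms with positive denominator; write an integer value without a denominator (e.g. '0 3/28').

C = [1/32, 5/16, 17/32, 23/32, 1]
j=0 picked index 1: u0 ∈ [1/32, 5/16)
j=1 picked index 2: u0 ∈ [9/80, 53/160)
j=2 picked index 3: u0 ∈ [21/160, 51/160)
j=3 picked index 4: u0 ∈ [19/160, 2/5)
j=4 picked index 4: u0 ∈ [-13/160, 1/5)
intersection: [21/160, 1/5)

21/160 1/5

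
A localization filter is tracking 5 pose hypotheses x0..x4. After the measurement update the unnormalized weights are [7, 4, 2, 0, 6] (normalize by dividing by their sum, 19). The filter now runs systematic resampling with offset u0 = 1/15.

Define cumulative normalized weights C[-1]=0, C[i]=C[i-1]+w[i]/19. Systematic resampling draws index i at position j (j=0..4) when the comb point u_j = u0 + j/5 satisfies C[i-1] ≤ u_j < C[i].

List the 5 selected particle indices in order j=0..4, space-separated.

C = [7/19, 11/19, 13/19, 13/19, 1]
j=0: u_0=1/15 ∈ [0, 7/19) → index 0
j=1: u_1=4/15 ∈ [0, 7/19) → index 0
j=2: u_2=7/15 ∈ [7/19, 11/19) → index 1
j=3: u_3=2/3 ∈ [11/19, 13/19) → index 2
j=4: u_4=13/15 ∈ [13/19, 1) → index 4

0 0 1 2 4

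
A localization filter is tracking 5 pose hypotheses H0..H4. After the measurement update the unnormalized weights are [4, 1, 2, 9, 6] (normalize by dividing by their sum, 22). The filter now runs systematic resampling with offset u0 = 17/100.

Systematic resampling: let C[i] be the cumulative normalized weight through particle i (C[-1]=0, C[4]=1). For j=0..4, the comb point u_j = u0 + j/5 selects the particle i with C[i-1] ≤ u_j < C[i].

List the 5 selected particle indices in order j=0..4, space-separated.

0 3 3 4 4

C = [2/11, 5/22, 7/22, 8/11, 1]
j=0: u_0=17/100 ∈ [0, 2/11) → index 0
j=1: u_1=37/100 ∈ [7/22, 8/11) → index 3
j=2: u_2=57/100 ∈ [7/22, 8/11) → index 3
j=3: u_3=77/100 ∈ [8/11, 1) → index 4
j=4: u_4=97/100 ∈ [8/11, 1) → index 4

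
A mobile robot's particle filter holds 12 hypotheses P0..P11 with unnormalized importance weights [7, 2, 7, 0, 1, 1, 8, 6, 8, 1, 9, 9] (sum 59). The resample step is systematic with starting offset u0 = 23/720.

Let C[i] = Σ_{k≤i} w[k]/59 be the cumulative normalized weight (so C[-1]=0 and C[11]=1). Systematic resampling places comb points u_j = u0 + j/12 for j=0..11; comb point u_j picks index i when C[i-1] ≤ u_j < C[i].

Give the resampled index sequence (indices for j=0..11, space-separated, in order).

C = [7/59, 9/59, 16/59, 16/59, 17/59, 18/59, 26/59, 32/59, 40/59, 41/59, 50/59, 1]
j=0: u_0=23/720 ∈ [0, 7/59) → index 0
j=1: u_1=83/720 ∈ [0, 7/59) → index 0
j=2: u_2=143/720 ∈ [9/59, 16/59) → index 2
j=3: u_3=203/720 ∈ [16/59, 17/59) → index 4
j=4: u_4=263/720 ∈ [18/59, 26/59) → index 6
j=5: u_5=323/720 ∈ [26/59, 32/59) → index 7
j=6: u_6=383/720 ∈ [26/59, 32/59) → index 7
j=7: u_7=443/720 ∈ [32/59, 40/59) → index 8
j=8: u_8=503/720 ∈ [41/59, 50/59) → index 10
j=9: u_9=563/720 ∈ [41/59, 50/59) → index 10
j=10: u_10=623/720 ∈ [50/59, 1) → index 11
j=11: u_11=683/720 ∈ [50/59, 1) → index 11

0 0 2 4 6 7 7 8 10 10 11 11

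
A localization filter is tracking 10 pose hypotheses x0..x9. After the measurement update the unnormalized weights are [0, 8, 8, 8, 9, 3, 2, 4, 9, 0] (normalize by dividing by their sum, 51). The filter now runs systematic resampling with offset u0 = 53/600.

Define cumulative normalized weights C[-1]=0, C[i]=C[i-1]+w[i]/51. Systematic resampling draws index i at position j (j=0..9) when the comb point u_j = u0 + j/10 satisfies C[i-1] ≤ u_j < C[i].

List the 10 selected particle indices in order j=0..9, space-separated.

1 2 2 3 4 4 5 7 8 8

C = [0, 8/51, 16/51, 8/17, 11/17, 12/17, 38/51, 14/17, 1, 1]
j=0: u_0=53/600 ∈ [0, 8/51) → index 1
j=1: u_1=113/600 ∈ [8/51, 16/51) → index 2
j=2: u_2=173/600 ∈ [8/51, 16/51) → index 2
j=3: u_3=233/600 ∈ [16/51, 8/17) → index 3
j=4: u_4=293/600 ∈ [8/17, 11/17) → index 4
j=5: u_5=353/600 ∈ [8/17, 11/17) → index 4
j=6: u_6=413/600 ∈ [11/17, 12/17) → index 5
j=7: u_7=473/600 ∈ [38/51, 14/17) → index 7
j=8: u_8=533/600 ∈ [14/17, 1) → index 8
j=9: u_9=593/600 ∈ [14/17, 1) → index 8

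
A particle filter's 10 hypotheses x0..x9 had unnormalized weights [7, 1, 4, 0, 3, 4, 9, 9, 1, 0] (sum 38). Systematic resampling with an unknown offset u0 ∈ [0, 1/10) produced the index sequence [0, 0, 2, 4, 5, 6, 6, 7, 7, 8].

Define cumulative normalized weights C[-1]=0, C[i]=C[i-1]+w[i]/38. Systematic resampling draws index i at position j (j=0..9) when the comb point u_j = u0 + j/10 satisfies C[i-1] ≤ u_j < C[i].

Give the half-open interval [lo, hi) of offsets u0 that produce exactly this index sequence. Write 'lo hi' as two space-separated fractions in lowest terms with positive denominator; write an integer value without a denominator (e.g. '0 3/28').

7/95 8/95

C = [7/38, 4/19, 6/19, 6/19, 15/38, 1/2, 14/19, 37/38, 1, 1]
j=0 picked index 0: u0 ∈ [0, 7/38)
j=1 picked index 0: u0 ∈ [-1/10, 8/95)
j=2 picked index 2: u0 ∈ [1/95, 11/95)
j=3 picked index 4: u0 ∈ [3/190, 9/95)
j=4 picked index 5: u0 ∈ [-1/190, 1/10)
j=5 picked index 6: u0 ∈ [0, 9/38)
j=6 picked index 6: u0 ∈ [-1/10, 13/95)
j=7 picked index 7: u0 ∈ [7/190, 26/95)
j=8 picked index 7: u0 ∈ [-6/95, 33/190)
j=9 picked index 8: u0 ∈ [7/95, 1/10)
intersection: [7/95, 8/95)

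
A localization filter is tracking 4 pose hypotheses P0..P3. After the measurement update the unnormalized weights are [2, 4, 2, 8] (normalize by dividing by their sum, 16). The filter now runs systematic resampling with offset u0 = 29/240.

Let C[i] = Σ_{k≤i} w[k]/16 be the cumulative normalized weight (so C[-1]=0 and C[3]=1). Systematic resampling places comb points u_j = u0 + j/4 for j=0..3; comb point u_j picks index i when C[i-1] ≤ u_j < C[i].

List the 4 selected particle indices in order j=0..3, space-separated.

C = [1/8, 3/8, 1/2, 1]
j=0: u_0=29/240 ∈ [0, 1/8) → index 0
j=1: u_1=89/240 ∈ [1/8, 3/8) → index 1
j=2: u_2=149/240 ∈ [1/2, 1) → index 3
j=3: u_3=209/240 ∈ [1/2, 1) → index 3

0 1 3 3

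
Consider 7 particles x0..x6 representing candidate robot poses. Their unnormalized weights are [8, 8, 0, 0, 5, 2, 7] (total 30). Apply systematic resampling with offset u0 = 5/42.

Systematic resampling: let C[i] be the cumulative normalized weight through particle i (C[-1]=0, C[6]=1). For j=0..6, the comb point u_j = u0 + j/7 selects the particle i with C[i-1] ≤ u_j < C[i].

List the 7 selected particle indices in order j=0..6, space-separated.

C = [4/15, 8/15, 8/15, 8/15, 7/10, 23/30, 1]
j=0: u_0=5/42 ∈ [0, 4/15) → index 0
j=1: u_1=11/42 ∈ [0, 4/15) → index 0
j=2: u_2=17/42 ∈ [4/15, 8/15) → index 1
j=3: u_3=23/42 ∈ [8/15, 7/10) → index 4
j=4: u_4=29/42 ∈ [8/15, 7/10) → index 4
j=5: u_5=5/6 ∈ [23/30, 1) → index 6
j=6: u_6=41/42 ∈ [23/30, 1) → index 6

0 0 1 4 4 6 6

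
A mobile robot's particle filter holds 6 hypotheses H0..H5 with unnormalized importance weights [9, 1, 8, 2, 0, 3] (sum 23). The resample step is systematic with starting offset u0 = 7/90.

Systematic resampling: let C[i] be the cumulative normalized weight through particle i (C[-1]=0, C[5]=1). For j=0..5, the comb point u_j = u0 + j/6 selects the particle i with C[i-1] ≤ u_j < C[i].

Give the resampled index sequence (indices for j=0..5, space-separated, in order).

C = [9/23, 10/23, 18/23, 20/23, 20/23, 1]
j=0: u_0=7/90 ∈ [0, 9/23) → index 0
j=1: u_1=11/45 ∈ [0, 9/23) → index 0
j=2: u_2=37/90 ∈ [9/23, 10/23) → index 1
j=3: u_3=26/45 ∈ [10/23, 18/23) → index 2
j=4: u_4=67/90 ∈ [10/23, 18/23) → index 2
j=5: u_5=41/45 ∈ [20/23, 1) → index 5

0 0 1 2 2 5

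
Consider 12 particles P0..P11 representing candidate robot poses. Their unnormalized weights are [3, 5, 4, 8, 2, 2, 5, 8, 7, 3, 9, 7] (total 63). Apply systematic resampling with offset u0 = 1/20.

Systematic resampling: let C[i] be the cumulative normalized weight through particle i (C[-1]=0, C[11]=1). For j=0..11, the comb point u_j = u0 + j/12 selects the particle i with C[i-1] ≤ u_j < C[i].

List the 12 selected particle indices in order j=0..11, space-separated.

C = [1/21, 8/63, 4/21, 20/63, 22/63, 8/21, 29/63, 37/63, 44/63, 47/63, 8/9, 1]
j=0: u_0=1/20 ∈ [1/21, 8/63) → index 1
j=1: u_1=2/15 ∈ [8/63, 4/21) → index 2
j=2: u_2=13/60 ∈ [4/21, 20/63) → index 3
j=3: u_3=3/10 ∈ [4/21, 20/63) → index 3
j=4: u_4=23/60 ∈ [8/21, 29/63) → index 6
j=5: u_5=7/15 ∈ [29/63, 37/63) → index 7
j=6: u_6=11/20 ∈ [29/63, 37/63) → index 7
j=7: u_7=19/30 ∈ [37/63, 44/63) → index 8
j=8: u_8=43/60 ∈ [44/63, 47/63) → index 9
j=9: u_9=4/5 ∈ [47/63, 8/9) → index 10
j=10: u_10=53/60 ∈ [47/63, 8/9) → index 10
j=11: u_11=29/30 ∈ [8/9, 1) → index 11

1 2 3 3 6 7 7 8 9 10 10 11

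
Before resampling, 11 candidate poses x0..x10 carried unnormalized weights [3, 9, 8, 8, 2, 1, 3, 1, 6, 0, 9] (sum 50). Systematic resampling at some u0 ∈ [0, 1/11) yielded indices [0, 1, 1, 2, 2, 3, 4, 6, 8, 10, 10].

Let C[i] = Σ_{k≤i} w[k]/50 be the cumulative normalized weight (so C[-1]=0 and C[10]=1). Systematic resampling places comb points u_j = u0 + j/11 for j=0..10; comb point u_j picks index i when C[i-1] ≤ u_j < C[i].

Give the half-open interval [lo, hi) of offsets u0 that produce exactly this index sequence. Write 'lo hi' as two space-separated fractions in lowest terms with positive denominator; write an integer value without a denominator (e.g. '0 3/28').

C = [3/50, 6/25, 2/5, 14/25, 3/5, 31/50, 17/25, 7/10, 41/50, 41/50, 1]
j=0 picked index 0: u0 ∈ [0, 3/50)
j=1 picked index 1: u0 ∈ [-17/550, 41/275)
j=2 picked index 1: u0 ∈ [-67/550, 16/275)
j=3 picked index 2: u0 ∈ [-9/275, 7/55)
j=4 picked index 2: u0 ∈ [-34/275, 2/55)
j=5 picked index 3: u0 ∈ [-3/55, 29/275)
j=6 picked index 4: u0 ∈ [4/275, 3/55)
j=7 picked index 6: u0 ∈ [-9/550, 12/275)
j=8 picked index 8: u0 ∈ [-3/110, 51/550)
j=9 picked index 10: u0 ∈ [1/550, 2/11)
j=10 picked index 10: u0 ∈ [-49/550, 1/11)
intersection: [4/275, 2/55)

4/275 2/55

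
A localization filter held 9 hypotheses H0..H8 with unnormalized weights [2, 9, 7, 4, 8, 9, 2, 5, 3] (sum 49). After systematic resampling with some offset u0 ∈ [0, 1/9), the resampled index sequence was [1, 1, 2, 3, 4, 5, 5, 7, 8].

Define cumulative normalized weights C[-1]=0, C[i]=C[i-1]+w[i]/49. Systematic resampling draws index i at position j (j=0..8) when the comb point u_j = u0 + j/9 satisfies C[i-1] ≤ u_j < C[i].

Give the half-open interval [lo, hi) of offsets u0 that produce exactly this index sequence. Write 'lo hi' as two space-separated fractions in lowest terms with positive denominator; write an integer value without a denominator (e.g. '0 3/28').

C = [2/49, 11/49, 18/49, 22/49, 30/49, 39/49, 41/49, 46/49, 1]
j=0 picked index 1: u0 ∈ [2/49, 11/49)
j=1 picked index 1: u0 ∈ [-31/441, 50/441)
j=2 picked index 2: u0 ∈ [1/441, 64/441)
j=3 picked index 3: u0 ∈ [5/147, 17/147)
j=4 picked index 4: u0 ∈ [2/441, 74/441)
j=5 picked index 5: u0 ∈ [25/441, 106/441)
j=6 picked index 5: u0 ∈ [-8/147, 19/147)
j=7 picked index 7: u0 ∈ [26/441, 71/441)
j=8 picked index 8: u0 ∈ [22/441, 1/9)
intersection: [26/441, 1/9)

26/441 1/9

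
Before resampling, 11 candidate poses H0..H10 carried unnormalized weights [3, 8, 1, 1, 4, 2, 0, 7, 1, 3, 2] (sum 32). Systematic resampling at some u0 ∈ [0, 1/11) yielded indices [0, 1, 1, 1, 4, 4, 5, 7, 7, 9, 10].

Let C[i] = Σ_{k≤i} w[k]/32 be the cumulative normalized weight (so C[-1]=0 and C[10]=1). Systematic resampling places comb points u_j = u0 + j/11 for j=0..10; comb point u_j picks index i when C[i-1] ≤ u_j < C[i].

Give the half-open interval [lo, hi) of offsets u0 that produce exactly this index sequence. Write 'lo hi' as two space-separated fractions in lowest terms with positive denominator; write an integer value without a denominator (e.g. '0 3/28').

15/352 17/352

C = [3/32, 11/32, 3/8, 13/32, 17/32, 19/32, 19/32, 13/16, 27/32, 15/16, 1]
j=0 picked index 0: u0 ∈ [0, 3/32)
j=1 picked index 1: u0 ∈ [1/352, 89/352)
j=2 picked index 1: u0 ∈ [-31/352, 57/352)
j=3 picked index 1: u0 ∈ [-63/352, 25/352)
j=4 picked index 4: u0 ∈ [15/352, 59/352)
j=5 picked index 4: u0 ∈ [-17/352, 27/352)
j=6 picked index 5: u0 ∈ [-5/352, 17/352)
j=7 picked index 7: u0 ∈ [-15/352, 31/176)
j=8 picked index 7: u0 ∈ [-47/352, 15/176)
j=9 picked index 9: u0 ∈ [9/352, 21/176)
j=10 picked index 10: u0 ∈ [5/176, 1/11)
intersection: [15/352, 17/352)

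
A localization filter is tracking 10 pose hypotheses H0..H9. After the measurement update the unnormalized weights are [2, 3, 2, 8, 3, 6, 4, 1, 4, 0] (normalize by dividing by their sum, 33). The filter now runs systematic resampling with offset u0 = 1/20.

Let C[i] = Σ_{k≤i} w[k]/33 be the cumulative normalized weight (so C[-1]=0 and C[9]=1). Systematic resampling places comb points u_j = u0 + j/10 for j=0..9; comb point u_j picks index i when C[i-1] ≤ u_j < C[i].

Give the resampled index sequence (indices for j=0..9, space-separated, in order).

C = [2/33, 5/33, 7/33, 5/11, 6/11, 8/11, 28/33, 29/33, 1, 1]
j=0: u_0=1/20 ∈ [0, 2/33) → index 0
j=1: u_1=3/20 ∈ [2/33, 5/33) → index 1
j=2: u_2=1/4 ∈ [7/33, 5/11) → index 3
j=3: u_3=7/20 ∈ [7/33, 5/11) → index 3
j=4: u_4=9/20 ∈ [7/33, 5/11) → index 3
j=5: u_5=11/20 ∈ [6/11, 8/11) → index 5
j=6: u_6=13/20 ∈ [6/11, 8/11) → index 5
j=7: u_7=3/4 ∈ [8/11, 28/33) → index 6
j=8: u_8=17/20 ∈ [28/33, 29/33) → index 7
j=9: u_9=19/20 ∈ [29/33, 1) → index 8

0 1 3 3 3 5 5 6 7 8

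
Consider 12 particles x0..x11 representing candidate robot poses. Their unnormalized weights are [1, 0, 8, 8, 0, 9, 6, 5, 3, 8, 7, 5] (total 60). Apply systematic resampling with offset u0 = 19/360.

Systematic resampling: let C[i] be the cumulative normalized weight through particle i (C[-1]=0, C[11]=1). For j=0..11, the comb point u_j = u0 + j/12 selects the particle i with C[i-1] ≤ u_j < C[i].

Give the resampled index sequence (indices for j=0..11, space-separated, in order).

2 2 3 5 5 6 7 8 9 10 10 11

C = [1/60, 1/60, 3/20, 17/60, 17/60, 13/30, 8/15, 37/60, 2/3, 4/5, 11/12, 1]
j=0: u_0=19/360 ∈ [1/60, 3/20) → index 2
j=1: u_1=49/360 ∈ [1/60, 3/20) → index 2
j=2: u_2=79/360 ∈ [3/20, 17/60) → index 3
j=3: u_3=109/360 ∈ [17/60, 13/30) → index 5
j=4: u_4=139/360 ∈ [17/60, 13/30) → index 5
j=5: u_5=169/360 ∈ [13/30, 8/15) → index 6
j=6: u_6=199/360 ∈ [8/15, 37/60) → index 7
j=7: u_7=229/360 ∈ [37/60, 2/3) → index 8
j=8: u_8=259/360 ∈ [2/3, 4/5) → index 9
j=9: u_9=289/360 ∈ [4/5, 11/12) → index 10
j=10: u_10=319/360 ∈ [4/5, 11/12) → index 10
j=11: u_11=349/360 ∈ [11/12, 1) → index 11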